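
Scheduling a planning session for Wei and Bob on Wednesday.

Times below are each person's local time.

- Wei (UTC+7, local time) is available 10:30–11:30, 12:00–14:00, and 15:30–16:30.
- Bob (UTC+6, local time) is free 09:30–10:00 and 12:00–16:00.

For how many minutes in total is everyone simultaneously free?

150 minutes

Wei → UTC: 03:30–04:30, 05:00–07:00, 08:30–09:30.
Bob → UTC: 03:30–04:00, 06:00–10:00.
Wei ∩ Bob: 03:30–04:00, 06:00–07:00, 08:30–09:30.
Total common minutes: 30 + 60 + 60 = 150.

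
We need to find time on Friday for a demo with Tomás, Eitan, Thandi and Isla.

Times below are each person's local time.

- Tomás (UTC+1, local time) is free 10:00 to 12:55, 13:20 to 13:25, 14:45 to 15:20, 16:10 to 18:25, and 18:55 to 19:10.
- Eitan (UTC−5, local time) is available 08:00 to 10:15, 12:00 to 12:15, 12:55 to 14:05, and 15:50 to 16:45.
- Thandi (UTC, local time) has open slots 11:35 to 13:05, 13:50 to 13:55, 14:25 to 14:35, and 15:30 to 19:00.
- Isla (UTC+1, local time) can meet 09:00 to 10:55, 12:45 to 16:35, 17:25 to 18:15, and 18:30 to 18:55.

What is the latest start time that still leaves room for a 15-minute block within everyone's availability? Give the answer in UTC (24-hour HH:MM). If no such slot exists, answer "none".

Tomás → UTC: 09:00–11:55, 12:20–12:25, 13:45–14:20, 15:10–17:25, 17:55–18:10.
Eitan → UTC: 13:00–15:15, 17:00–17:15, 17:55–19:05, 20:50–21:45.
Thandi → UTC: 11:35–13:05, 13:50–13:55, 14:25–14:35, 15:30–19:00.
Isla → UTC: 08:00–09:55, 11:45–15:35, 16:25–17:15, 17:30–17:55.
Tomás ∩ Eitan: 13:45–14:20, 15:10–15:15, 17:00–17:15, 17:55–18:10.
Tomás ∩ Eitan ∩ Thandi: 13:50–13:55, 17:00–17:15, 17:55–18:10.
Tomás ∩ Eitan ∩ Thandi ∩ Isla: 13:50–13:55, 17:00–17:15.
Windows ≥ 15 min: 17:00–17:15.
Latest start in the last window 17:00–17:15 is 17:15 − 15 min = 17:00.

17:00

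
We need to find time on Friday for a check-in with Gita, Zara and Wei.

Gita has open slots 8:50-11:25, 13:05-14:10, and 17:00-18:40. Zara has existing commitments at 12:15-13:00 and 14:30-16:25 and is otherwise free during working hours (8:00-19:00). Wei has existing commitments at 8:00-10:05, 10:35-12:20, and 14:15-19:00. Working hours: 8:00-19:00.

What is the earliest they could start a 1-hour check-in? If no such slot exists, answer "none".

13:05

Zara free within 08:00–19:00: 08:00–12:15, 13:00–14:30, 16:25–19:00.
Wei free within 08:00–19:00: 10:05–10:35, 12:20–14:15.
Gita ∩ Zara: 08:50–11:25, 13:05–14:10, 17:00–18:40.
Gita ∩ Zara ∩ Wei: 10:05–10:35, 13:05–14:10.
Windows ≥ 60 min: 13:05–14:10.
Earliest such window starts at 13:05.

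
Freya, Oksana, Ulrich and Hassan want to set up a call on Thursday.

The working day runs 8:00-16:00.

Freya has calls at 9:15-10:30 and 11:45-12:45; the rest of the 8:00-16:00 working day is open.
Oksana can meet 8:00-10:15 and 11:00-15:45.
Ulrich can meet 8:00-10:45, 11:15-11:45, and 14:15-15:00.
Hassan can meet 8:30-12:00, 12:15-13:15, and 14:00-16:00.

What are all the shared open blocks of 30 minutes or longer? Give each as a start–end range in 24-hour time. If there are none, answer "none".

Freya free within 08:00–16:00: 08:00–09:15, 10:30–11:45, 12:45–16:00.
Freya ∩ Oksana: 08:00–09:15, 11:00–11:45, 12:45–15:45.
Freya ∩ Oksana ∩ Ulrich: 08:00–09:15, 11:15–11:45, 14:15–15:00.
Freya ∩ Oksana ∩ Ulrich ∩ Hassan: 08:30–09:15, 11:15–11:45, 14:15–15:00.
Windows ≥ 30 min: 08:30–09:15, 11:15–11:45, 14:15–15:00.

08:30–09:15, 11:15–11:45, 14:15–15:00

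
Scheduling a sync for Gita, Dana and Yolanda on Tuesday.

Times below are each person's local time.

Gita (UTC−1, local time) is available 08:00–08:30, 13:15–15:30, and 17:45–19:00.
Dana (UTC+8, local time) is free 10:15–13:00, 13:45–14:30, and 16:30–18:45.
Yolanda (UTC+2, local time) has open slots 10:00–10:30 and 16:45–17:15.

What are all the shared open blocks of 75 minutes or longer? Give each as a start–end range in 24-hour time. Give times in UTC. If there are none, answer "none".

none

Gita → UTC: 09:00–09:30, 14:15–16:30, 18:45–20:00.
Dana → UTC: 02:15–05:00, 05:45–06:30, 08:30–10:45.
Yolanda → UTC: 08:00–08:30, 14:45–15:15.
Gita ∩ Dana: 09:00–09:30.
Gita ∩ Dana ∩ Yolanda: (none).
Windows ≥ 75 min: (none).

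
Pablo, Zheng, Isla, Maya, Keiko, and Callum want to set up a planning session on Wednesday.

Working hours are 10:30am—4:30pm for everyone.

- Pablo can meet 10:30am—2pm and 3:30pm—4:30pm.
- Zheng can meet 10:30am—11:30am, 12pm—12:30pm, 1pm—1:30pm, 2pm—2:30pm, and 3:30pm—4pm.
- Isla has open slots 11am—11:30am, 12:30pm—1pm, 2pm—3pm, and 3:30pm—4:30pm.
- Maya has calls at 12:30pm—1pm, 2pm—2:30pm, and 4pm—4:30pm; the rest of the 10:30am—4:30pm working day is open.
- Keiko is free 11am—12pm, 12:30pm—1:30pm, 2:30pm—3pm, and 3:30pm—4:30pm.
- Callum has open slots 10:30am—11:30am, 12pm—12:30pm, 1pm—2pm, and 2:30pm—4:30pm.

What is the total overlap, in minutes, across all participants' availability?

60 minutes

Maya free within 10:30–16:30: 10:30–12:30, 13:00–14:00, 14:30–16:00.
Pablo ∩ Zheng: 10:30–11:30, 12:00–12:30, 13:00–13:30, 15:30–16:00.
Pablo ∩ Zheng ∩ Isla: 11:00–11:30, 15:30–16:00.
Pablo ∩ Zheng ∩ Isla ∩ Maya: 11:00–11:30, 15:30–16:00.
Pablo ∩ Zheng ∩ Isla ∩ Maya ∩ Keiko: 11:00–11:30, 15:30–16:00.
Pablo ∩ Zheng ∩ Isla ∩ Maya ∩ Keiko ∩ Callum: 11:00–11:30, 15:30–16:00.
Total common minutes: 30 + 30 = 60.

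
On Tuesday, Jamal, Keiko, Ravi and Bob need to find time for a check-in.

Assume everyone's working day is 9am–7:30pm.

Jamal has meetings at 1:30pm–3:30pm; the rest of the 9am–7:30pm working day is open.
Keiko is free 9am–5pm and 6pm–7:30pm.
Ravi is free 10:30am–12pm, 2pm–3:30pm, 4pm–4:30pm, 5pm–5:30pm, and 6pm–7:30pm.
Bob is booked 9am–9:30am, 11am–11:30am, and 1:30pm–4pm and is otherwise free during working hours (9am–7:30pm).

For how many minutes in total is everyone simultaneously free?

180 minutes

Jamal free within 09:00–19:30: 09:00–13:30, 15:30–19:30.
Bob free within 09:00–19:30: 09:30–11:00, 11:30–13:30, 16:00–19:30.
Jamal ∩ Keiko: 09:00–13:30, 15:30–17:00, 18:00–19:30.
Jamal ∩ Keiko ∩ Ravi: 10:30–12:00, 16:00–16:30, 18:00–19:30.
Jamal ∩ Keiko ∩ Ravi ∩ Bob: 10:30–11:00, 11:30–12:00, 16:00–16:30, 18:00–19:30.
Total common minutes: 30 + 30 + 30 + 90 = 180.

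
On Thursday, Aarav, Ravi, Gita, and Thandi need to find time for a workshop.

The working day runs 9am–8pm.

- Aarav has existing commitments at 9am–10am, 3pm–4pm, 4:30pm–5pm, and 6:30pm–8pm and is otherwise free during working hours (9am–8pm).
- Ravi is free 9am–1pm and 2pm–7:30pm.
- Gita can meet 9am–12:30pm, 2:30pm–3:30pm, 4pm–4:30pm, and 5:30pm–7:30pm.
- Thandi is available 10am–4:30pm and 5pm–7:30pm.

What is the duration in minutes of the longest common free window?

150 minutes

Aarav free within 09:00–20:00: 10:00–15:00, 16:00–16:30, 17:00–18:30.
Aarav ∩ Ravi: 10:00–13:00, 14:00–15:00, 16:00–16:30, 17:00–18:30.
Aarav ∩ Ravi ∩ Gita: 10:00–12:30, 14:30–15:00, 16:00–16:30, 17:30–18:30.
Aarav ∩ Ravi ∩ Gita ∩ Thandi: 10:00–12:30, 14:30–15:00, 16:00–16:30, 17:30–18:30.
Common window lengths: 150, 30, 30, 60 min; longest is 150.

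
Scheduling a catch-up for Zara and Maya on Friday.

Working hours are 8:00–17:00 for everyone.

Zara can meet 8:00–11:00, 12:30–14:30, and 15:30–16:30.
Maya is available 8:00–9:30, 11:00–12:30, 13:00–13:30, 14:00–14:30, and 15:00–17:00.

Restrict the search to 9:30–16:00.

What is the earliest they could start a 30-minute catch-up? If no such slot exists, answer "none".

Zara ∩ Maya: 08:00–09:30, 13:00–13:30, 14:00–14:30, 15:30–16:30.
Restricted to 09:30–16:00: 13:00–13:30, 14:00–14:30, 15:30–16:00.
Windows ≥ 30 min: 13:00–13:30, 14:00–14:30, 15:30–16:00.
Earliest such window starts at 13:00.

13:00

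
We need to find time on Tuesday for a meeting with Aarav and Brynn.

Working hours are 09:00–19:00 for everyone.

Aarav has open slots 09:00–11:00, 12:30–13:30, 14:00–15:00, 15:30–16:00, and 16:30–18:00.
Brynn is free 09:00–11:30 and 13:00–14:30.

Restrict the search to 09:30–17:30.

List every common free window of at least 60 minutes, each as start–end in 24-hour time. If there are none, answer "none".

Aarav ∩ Brynn: 09:00–11:00, 13:00–13:30, 14:00–14:30.
Restricted to 09:30–17:30: 09:30–11:00, 13:00–13:30, 14:00–14:30.
Windows ≥ 60 min: 09:30–11:00.

09:30–11:00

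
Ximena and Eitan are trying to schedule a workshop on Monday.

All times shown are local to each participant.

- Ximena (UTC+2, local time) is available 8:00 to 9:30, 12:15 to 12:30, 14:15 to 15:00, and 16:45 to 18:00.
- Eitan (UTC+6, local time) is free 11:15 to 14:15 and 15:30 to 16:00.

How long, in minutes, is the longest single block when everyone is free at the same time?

90 minutes

Ximena → UTC: 06:00–07:30, 10:15–10:30, 12:15–13:00, 14:45–16:00.
Eitan → UTC: 05:15–08:15, 09:30–10:00.
Ximena ∩ Eitan: 06:00–07:30.
Single common window of 90 minutes.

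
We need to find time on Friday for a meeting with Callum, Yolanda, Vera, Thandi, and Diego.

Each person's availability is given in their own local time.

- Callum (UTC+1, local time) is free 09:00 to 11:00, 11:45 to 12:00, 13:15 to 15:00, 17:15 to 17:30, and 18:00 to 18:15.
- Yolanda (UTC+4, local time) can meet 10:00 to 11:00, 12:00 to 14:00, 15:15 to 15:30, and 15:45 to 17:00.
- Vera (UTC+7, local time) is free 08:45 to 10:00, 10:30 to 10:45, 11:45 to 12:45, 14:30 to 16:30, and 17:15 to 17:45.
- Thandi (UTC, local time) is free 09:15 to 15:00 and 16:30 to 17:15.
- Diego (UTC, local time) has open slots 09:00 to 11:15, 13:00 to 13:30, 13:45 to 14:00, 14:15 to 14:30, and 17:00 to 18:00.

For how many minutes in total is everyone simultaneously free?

Callum → UTC: 08:00–10:00, 10:45–11:00, 12:15–14:00, 16:15–16:30, 17:00–17:15.
Yolanda → UTC: 06:00–07:00, 08:00–10:00, 11:15–11:30, 11:45–13:00.
Vera → UTC: 01:45–03:00, 03:30–03:45, 04:45–05:45, 07:30–09:30, 10:15–10:45.
Thandi → UTC: 09:15–15:00, 16:30–17:15.
Diego → UTC: 09:00–11:15, 13:00–13:30, 13:45–14:00, 14:15–14:30, 17:00–18:00.
Callum ∩ Yolanda: 08:00–10:00, 12:15–13:00.
Callum ∩ Yolanda ∩ Vera: 08:00–09:30.
Callum ∩ Yolanda ∩ Vera ∩ Thandi: 09:15–09:30.
Callum ∩ Yolanda ∩ Vera ∩ Thandi ∩ Diego: 09:15–09:30.
Total common minutes: 15.

15 minutes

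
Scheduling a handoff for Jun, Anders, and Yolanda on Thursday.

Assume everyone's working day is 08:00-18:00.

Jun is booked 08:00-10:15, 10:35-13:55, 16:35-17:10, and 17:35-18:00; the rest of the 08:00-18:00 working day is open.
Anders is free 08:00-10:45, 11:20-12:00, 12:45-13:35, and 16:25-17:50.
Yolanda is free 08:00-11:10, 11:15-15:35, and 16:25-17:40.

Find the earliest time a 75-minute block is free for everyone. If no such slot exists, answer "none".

none

Jun free within 08:00–18:00: 10:15–10:35, 13:55–16:35, 17:10–17:35.
Jun ∩ Anders: 10:15–10:35, 16:25–16:35, 17:10–17:35.
Jun ∩ Anders ∩ Yolanda: 10:15–10:35, 16:25–16:35, 17:10–17:35.
Windows ≥ 75 min: (none).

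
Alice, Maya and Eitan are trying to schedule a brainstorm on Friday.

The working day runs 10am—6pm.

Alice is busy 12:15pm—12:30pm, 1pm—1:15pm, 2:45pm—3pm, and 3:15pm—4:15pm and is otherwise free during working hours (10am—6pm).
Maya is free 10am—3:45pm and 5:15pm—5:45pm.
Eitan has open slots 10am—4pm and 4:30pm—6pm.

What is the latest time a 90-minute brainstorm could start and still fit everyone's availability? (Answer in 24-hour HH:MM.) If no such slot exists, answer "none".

Alice free within 10:00–18:00: 10:00–12:15, 12:30–13:00, 13:15–14:45, 15:00–15:15, 16:15–18:00.
Alice ∩ Maya: 10:00–12:15, 12:30–13:00, 13:15–14:45, 15:00–15:15, 17:15–17:45.
Alice ∩ Maya ∩ Eitan: 10:00–12:15, 12:30–13:00, 13:15–14:45, 15:00–15:15, 17:15–17:45.
Windows ≥ 90 min: 10:00–12:15, 13:15–14:45.
Latest start in the last window 13:15–14:45 is 14:45 − 90 min = 13:15.

13:15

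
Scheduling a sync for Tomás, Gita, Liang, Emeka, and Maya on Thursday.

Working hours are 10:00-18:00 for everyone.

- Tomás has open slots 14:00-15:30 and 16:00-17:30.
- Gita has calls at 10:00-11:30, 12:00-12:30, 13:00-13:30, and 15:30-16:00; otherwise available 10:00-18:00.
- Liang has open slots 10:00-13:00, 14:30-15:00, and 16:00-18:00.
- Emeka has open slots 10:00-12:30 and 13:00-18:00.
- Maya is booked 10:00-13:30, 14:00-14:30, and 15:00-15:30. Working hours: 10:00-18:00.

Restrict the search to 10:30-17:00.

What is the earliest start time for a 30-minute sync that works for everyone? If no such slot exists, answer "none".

14:30

Gita free within 10:00–18:00: 11:30–12:00, 12:30–13:00, 13:30–15:30, 16:00–18:00.
Maya free within 10:00–18:00: 13:30–14:00, 14:30–15:00, 15:30–18:00.
Tomás ∩ Gita: 14:00–15:30, 16:00–17:30.
Tomás ∩ Gita ∩ Liang: 14:30–15:00, 16:00–17:30.
Tomás ∩ Gita ∩ Liang ∩ Emeka: 14:30–15:00, 16:00–17:30.
Tomás ∩ Gita ∩ Liang ∩ Emeka ∩ Maya: 14:30–15:00, 16:00–17:30.
Restricted to 10:30–17:00: 14:30–15:00, 16:00–17:00.
Windows ≥ 30 min: 14:30–15:00, 16:00–17:00.
Earliest such window starts at 14:30.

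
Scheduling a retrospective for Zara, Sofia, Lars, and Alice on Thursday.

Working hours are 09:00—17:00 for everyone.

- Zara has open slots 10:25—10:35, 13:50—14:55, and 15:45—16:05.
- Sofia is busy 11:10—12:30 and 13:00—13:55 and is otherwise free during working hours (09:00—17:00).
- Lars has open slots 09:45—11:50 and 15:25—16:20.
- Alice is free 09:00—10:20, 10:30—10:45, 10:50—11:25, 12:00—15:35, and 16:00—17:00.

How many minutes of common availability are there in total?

10 minutes

Sofia free within 09:00–17:00: 09:00–11:10, 12:30–13:00, 13:55–17:00.
Zara ∩ Sofia: 10:25–10:35, 13:55–14:55, 15:45–16:05.
Zara ∩ Sofia ∩ Lars: 10:25–10:35, 15:45–16:05.
Zara ∩ Sofia ∩ Lars ∩ Alice: 10:30–10:35, 16:00–16:05.
Total common minutes: 5 + 5 = 10.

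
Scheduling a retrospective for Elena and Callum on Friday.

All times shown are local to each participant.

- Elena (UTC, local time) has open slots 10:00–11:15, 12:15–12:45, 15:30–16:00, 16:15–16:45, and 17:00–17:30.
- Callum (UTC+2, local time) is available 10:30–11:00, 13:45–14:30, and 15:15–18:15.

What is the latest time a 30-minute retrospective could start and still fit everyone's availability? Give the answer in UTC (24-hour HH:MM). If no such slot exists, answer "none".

Elena → UTC: 10:00–11:15, 12:15–12:45, 15:30–16:00, 16:15–16:45, 17:00–17:30.
Callum → UTC: 08:30–09:00, 11:45–12:30, 13:15–16:15.
Elena ∩ Callum: 12:15–12:30, 15:30–16:00.
Windows ≥ 30 min: 15:30–16:00.
Latest start in the last window 15:30–16:00 is 16:00 − 30 min = 15:30.

15:30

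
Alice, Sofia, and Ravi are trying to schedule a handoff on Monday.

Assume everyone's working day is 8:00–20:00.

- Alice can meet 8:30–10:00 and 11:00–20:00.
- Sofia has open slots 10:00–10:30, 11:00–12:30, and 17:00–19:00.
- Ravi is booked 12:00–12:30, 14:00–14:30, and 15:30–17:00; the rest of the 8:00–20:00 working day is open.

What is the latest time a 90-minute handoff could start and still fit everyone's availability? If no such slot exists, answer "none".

17:30

Ravi free within 08:00–20:00: 08:00–12:00, 12:30–14:00, 14:30–15:30, 17:00–20:00.
Alice ∩ Sofia: 11:00–12:30, 17:00–19:00.
Alice ∩ Sofia ∩ Ravi: 11:00–12:00, 17:00–19:00.
Windows ≥ 90 min: 17:00–19:00.
Latest start in the last window 17:00–19:00 is 19:00 − 90 min = 17:30.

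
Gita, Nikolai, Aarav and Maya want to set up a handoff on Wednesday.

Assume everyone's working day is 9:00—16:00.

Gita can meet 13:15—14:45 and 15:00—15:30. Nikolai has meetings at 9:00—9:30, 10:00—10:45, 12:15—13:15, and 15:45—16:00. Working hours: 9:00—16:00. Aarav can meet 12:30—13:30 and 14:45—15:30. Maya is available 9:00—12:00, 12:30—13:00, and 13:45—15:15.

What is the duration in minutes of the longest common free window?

15 minutes

Nikolai free within 09:00–16:00: 09:30–10:00, 10:45–12:15, 13:15–15:45.
Gita ∩ Nikolai: 13:15–14:45, 15:00–15:30.
Gita ∩ Nikolai ∩ Aarav: 13:15–13:30, 15:00–15:30.
Gita ∩ Nikolai ∩ Aarav ∩ Maya: 15:00–15:15.
Single common window of 15 minutes.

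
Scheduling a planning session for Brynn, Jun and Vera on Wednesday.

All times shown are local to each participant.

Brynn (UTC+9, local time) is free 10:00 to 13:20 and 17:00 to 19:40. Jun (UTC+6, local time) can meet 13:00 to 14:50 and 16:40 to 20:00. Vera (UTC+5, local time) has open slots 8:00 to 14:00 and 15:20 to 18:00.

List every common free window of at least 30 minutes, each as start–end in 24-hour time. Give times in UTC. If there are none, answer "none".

Brynn → UTC: 01:00–04:20, 08:00–10:40.
Jun → UTC: 07:00–08:50, 10:40–14:00.
Vera → UTC: 03:00–09:00, 10:20–13:00.
Brynn ∩ Jun: 08:00–08:50.
Brynn ∩ Jun ∩ Vera: 08:00–08:50.
Windows ≥ 30 min: 08:00–08:50.

08:00–08:50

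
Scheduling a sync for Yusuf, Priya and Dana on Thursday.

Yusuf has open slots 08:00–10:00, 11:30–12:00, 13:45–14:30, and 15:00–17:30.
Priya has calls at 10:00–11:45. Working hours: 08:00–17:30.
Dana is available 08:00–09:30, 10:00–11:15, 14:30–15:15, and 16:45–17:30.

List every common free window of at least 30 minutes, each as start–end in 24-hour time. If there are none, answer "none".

08:00–09:30, 16:45–17:30

Priya free within 08:00–17:30: 08:00–10:00, 11:45–17:30.
Yusuf ∩ Priya: 08:00–10:00, 11:45–12:00, 13:45–14:30, 15:00–17:30.
Yusuf ∩ Priya ∩ Dana: 08:00–09:30, 15:00–15:15, 16:45–17:30.
Windows ≥ 30 min: 08:00–09:30, 16:45–17:30.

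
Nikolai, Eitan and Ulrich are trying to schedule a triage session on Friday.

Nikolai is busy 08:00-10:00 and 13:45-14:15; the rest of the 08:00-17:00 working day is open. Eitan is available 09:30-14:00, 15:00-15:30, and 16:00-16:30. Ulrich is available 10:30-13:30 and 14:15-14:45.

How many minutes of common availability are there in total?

Nikolai free within 08:00–17:00: 10:00–13:45, 14:15–17:00.
Nikolai ∩ Eitan: 10:00–13:45, 15:00–15:30, 16:00–16:30.
Nikolai ∩ Eitan ∩ Ulrich: 10:30–13:30.
Total common minutes: 180.

180 minutes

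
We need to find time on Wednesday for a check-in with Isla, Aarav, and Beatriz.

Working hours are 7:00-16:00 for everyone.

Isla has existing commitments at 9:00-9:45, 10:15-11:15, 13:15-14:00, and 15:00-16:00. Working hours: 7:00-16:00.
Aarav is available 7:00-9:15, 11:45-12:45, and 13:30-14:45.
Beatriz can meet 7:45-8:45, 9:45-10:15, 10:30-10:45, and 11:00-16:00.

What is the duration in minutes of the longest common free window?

Isla free within 07:00–16:00: 07:00–09:00, 09:45–10:15, 11:15–13:15, 14:00–15:00.
Isla ∩ Aarav: 07:00–09:00, 11:45–12:45, 14:00–14:45.
Isla ∩ Aarav ∩ Beatriz: 07:45–08:45, 11:45–12:45, 14:00–14:45.
Common window lengths: 60, 60, 45 min; longest is 60.

60 minutes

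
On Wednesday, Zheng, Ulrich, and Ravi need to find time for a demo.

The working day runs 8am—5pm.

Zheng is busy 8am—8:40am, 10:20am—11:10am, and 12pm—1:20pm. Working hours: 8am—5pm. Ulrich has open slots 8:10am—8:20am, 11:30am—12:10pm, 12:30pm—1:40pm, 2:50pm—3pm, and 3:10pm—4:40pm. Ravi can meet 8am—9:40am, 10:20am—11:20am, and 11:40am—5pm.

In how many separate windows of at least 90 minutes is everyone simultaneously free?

Zheng free within 08:00–17:00: 08:40–10:20, 11:10–12:00, 13:20–17:00.
Zheng ∩ Ulrich: 11:30–12:00, 13:20–13:40, 14:50–15:00, 15:10–16:40.
Zheng ∩ Ulrich ∩ Ravi: 11:40–12:00, 13:20–13:40, 14:50–15:00, 15:10–16:40.
Windows ≥ 90 min: 15:10–16:40.
That's 1 window.

1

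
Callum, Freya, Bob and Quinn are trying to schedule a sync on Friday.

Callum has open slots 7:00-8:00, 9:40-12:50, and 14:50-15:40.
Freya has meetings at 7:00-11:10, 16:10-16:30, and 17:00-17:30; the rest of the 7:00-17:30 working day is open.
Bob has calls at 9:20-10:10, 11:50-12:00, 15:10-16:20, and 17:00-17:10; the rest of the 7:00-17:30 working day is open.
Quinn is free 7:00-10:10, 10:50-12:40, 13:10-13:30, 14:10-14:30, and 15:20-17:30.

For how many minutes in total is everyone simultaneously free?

80 minutes

Freya free within 07:00–17:30: 11:10–16:10, 16:30–17:00.
Bob free within 07:00–17:30: 07:00–09:20, 10:10–11:50, 12:00–15:10, 16:20–17:00, 17:10–17:30.
Callum ∩ Freya: 11:10–12:50, 14:50–15:40.
Callum ∩ Freya ∩ Bob: 11:10–11:50, 12:00–12:50, 14:50–15:10.
Callum ∩ Freya ∩ Bob ∩ Quinn: 11:10–11:50, 12:00–12:40.
Total common minutes: 40 + 40 = 80.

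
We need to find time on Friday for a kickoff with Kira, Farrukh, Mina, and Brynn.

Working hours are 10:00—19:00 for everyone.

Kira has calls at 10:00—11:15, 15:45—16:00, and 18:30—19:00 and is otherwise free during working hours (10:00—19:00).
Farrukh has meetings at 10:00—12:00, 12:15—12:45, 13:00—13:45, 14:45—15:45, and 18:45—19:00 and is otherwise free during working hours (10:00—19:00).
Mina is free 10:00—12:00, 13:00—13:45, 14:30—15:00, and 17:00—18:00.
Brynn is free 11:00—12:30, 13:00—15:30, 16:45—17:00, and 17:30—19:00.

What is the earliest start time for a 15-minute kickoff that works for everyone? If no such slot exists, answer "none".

Kira free within 10:00–19:00: 11:15–15:45, 16:00–18:30.
Farrukh free within 10:00–19:00: 12:00–12:15, 12:45–13:00, 13:45–14:45, 15:45–18:45.
Kira ∩ Farrukh: 12:00–12:15, 12:45–13:00, 13:45–14:45, 16:00–18:30.
Kira ∩ Farrukh ∩ Mina: 14:30–14:45, 17:00–18:00.
Kira ∩ Farrukh ∩ Mina ∩ Brynn: 14:30–14:45, 17:30–18:00.
Windows ≥ 15 min: 14:30–14:45, 17:30–18:00.
Earliest such window starts at 14:30.

14:30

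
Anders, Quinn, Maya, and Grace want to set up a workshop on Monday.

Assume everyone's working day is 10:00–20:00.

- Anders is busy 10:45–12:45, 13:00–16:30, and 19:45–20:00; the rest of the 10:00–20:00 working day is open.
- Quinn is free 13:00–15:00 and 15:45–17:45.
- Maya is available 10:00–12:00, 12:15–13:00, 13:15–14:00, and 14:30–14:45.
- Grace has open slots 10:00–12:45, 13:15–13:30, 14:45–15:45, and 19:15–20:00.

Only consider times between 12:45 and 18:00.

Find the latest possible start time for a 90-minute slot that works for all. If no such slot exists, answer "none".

none

Anders free within 10:00–20:00: 10:00–10:45, 12:45–13:00, 16:30–19:45.
Anders ∩ Quinn: 16:30–17:45.
Anders ∩ Quinn ∩ Maya: (none).
Anders ∩ Quinn ∩ Maya ∩ Grace: (none).
Restricted to 12:45–18:00: (none).
Windows ≥ 90 min: (none).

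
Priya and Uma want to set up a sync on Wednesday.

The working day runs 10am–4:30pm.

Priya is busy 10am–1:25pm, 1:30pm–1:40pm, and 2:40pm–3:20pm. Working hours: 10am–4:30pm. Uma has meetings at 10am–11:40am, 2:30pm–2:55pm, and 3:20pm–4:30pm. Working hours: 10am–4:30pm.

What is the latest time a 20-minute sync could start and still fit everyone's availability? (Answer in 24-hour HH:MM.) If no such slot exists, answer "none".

Priya free within 10:00–16:30: 13:25–13:30, 13:40–14:40, 15:20–16:30.
Uma free within 10:00–16:30: 11:40–14:30, 14:55–15:20.
Priya ∩ Uma: 13:25–13:30, 13:40–14:30.
Windows ≥ 20 min: 13:40–14:30.
Latest start in the last window 13:40–14:30 is 14:30 − 20 min = 14:10.

14:10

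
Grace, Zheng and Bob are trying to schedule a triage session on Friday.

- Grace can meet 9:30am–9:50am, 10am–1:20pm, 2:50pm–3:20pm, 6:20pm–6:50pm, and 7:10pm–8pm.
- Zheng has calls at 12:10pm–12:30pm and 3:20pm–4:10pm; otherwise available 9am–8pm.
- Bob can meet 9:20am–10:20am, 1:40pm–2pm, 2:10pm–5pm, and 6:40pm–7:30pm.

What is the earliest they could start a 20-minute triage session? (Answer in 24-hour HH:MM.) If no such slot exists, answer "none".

09:30

Zheng free within 09:00–20:00: 09:00–12:10, 12:30–15:20, 16:10–20:00.
Grace ∩ Zheng: 09:30–09:50, 10:00–12:10, 12:30–13:20, 14:50–15:20, 18:20–18:50, 19:10–20:00.
Grace ∩ Zheng ∩ Bob: 09:30–09:50, 10:00–10:20, 14:50–15:20, 18:40–18:50, 19:10–19:30.
Windows ≥ 20 min: 09:30–09:50, 10:00–10:20, 14:50–15:20, 19:10–19:30.
Earliest such window starts at 09:30.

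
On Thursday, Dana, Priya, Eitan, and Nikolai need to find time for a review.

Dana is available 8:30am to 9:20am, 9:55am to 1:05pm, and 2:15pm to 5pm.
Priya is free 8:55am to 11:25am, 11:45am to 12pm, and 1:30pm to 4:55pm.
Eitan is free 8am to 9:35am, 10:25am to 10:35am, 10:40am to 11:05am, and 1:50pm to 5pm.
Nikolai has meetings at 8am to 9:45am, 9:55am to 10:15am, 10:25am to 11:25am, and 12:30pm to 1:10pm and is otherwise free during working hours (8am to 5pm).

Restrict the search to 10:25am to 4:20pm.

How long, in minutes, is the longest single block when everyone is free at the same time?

125 minutes

Nikolai free within 08:00–17:00: 09:45–09:55, 10:15–10:25, 11:25–12:30, 13:10–17:00.
Dana ∩ Priya: 08:55–09:20, 09:55–11:25, 11:45–12:00, 14:15–16:55.
Dana ∩ Priya ∩ Eitan: 08:55–09:20, 10:25–10:35, 10:40–11:05, 14:15–16:55.
Dana ∩ Priya ∩ Eitan ∩ Nikolai: 14:15–16:55.
Restricted to 10:25–16:20: 14:15–16:20.
Single common window of 125 minutes.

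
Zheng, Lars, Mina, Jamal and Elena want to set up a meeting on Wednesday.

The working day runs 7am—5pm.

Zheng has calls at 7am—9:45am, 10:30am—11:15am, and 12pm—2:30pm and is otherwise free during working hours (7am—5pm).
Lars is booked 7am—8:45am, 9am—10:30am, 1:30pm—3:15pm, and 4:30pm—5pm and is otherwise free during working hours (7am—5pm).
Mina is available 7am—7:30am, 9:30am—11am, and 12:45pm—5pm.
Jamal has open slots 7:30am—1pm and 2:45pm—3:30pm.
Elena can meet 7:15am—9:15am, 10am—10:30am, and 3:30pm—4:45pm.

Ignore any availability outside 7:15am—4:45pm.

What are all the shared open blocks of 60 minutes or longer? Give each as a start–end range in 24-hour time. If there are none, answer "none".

none

Zheng free within 07:00–17:00: 09:45–10:30, 11:15–12:00, 14:30–17:00.
Lars free within 07:00–17:00: 08:45–09:00, 10:30–13:30, 15:15–16:30.
Zheng ∩ Lars: 11:15–12:00, 15:15–16:30.
Zheng ∩ Lars ∩ Mina: 15:15–16:30.
Zheng ∩ Lars ∩ Mina ∩ Jamal: 15:15–15:30.
Zheng ∩ Lars ∩ Mina ∩ Jamal ∩ Elena: (none).
Restricted to 07:15–16:45: (none).
Windows ≥ 60 min: (none).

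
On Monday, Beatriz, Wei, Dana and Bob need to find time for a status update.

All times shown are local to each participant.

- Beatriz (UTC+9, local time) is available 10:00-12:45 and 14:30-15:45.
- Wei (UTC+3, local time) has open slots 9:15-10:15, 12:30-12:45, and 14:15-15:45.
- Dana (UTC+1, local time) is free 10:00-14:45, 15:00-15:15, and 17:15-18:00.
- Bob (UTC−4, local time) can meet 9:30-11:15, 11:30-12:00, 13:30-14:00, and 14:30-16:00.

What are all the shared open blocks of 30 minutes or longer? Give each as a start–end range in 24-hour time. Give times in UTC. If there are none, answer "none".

none

Beatriz → UTC: 01:00–03:45, 05:30–06:45.
Wei → UTC: 06:15–07:15, 09:30–09:45, 11:15–12:45.
Dana → UTC: 09:00–13:45, 14:00–14:15, 16:15–17:00.
Bob → UTC: 13:30–15:15, 15:30–16:00, 17:30–18:00, 18:30–20:00.
Beatriz ∩ Wei: 06:15–06:45.
Beatriz ∩ Wei ∩ Dana: (none).
Beatriz ∩ Wei ∩ Dana ∩ Bob: (none).
Windows ≥ 30 min: (none).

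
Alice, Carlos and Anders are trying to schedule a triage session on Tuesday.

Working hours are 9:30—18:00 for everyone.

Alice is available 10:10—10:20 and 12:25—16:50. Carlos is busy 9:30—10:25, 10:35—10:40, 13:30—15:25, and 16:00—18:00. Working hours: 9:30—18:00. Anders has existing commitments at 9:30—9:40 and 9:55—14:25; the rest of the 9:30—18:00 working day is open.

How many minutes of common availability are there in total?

35 minutes

Carlos free within 09:30–18:00: 10:25–10:35, 10:40–13:30, 15:25–16:00.
Anders free within 09:30–18:00: 09:40–09:55, 14:25–18:00.
Alice ∩ Carlos: 12:25–13:30, 15:25–16:00.
Alice ∩ Carlos ∩ Anders: 15:25–16:00.
Total common minutes: 35.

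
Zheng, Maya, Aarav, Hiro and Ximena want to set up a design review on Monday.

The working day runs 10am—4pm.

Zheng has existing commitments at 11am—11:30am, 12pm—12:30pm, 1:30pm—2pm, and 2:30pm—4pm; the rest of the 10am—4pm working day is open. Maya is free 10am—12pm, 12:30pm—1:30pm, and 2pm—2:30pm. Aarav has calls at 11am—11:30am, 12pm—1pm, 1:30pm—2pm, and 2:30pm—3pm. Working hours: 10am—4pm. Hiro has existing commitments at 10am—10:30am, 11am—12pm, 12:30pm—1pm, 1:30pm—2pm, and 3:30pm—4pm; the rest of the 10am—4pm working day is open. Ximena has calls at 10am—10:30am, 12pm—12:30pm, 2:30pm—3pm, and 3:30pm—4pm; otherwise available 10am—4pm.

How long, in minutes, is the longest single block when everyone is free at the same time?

30 minutes

Zheng free within 10:00–16:00: 10:00–11:00, 11:30–12:00, 12:30–13:30, 14:00–14:30.
Aarav free within 10:00–16:00: 10:00–11:00, 11:30–12:00, 13:00–13:30, 14:00–14:30, 15:00–16:00.
Hiro free within 10:00–16:00: 10:30–11:00, 12:00–12:30, 13:00–13:30, 14:00–15:30.
Ximena free within 10:00–16:00: 10:30–12:00, 12:30–14:30, 15:00–15:30.
Zheng ∩ Maya: 10:00–11:00, 11:30–12:00, 12:30–13:30, 14:00–14:30.
Zheng ∩ Maya ∩ Aarav: 10:00–11:00, 11:30–12:00, 13:00–13:30, 14:00–14:30.
Zheng ∩ Maya ∩ Aarav ∩ Hiro: 10:30–11:00, 13:00–13:30, 14:00–14:30.
Zheng ∩ Maya ∩ Aarav ∩ Hiro ∩ Ximena: 10:30–11:00, 13:00–13:30, 14:00–14:30.
Common window lengths: 30, 30, 30 min; longest is 30.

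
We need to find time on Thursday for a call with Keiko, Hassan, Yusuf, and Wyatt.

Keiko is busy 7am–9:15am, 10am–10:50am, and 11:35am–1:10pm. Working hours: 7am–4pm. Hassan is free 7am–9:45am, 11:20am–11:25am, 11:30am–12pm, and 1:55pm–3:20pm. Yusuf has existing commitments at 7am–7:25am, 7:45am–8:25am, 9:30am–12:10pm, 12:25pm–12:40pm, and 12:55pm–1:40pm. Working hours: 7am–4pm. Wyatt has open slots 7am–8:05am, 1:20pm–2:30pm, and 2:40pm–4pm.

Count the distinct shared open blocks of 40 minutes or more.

Keiko free within 07:00–16:00: 09:15–10:00, 10:50–11:35, 13:10–16:00.
Yusuf free within 07:00–16:00: 07:25–07:45, 08:25–09:30, 12:10–12:25, 12:40–12:55, 13:40–16:00.
Keiko ∩ Hassan: 09:15–09:45, 11:20–11:25, 11:30–11:35, 13:55–15:20.
Keiko ∩ Hassan ∩ Yusuf: 09:15–09:30, 13:55–15:20.
Keiko ∩ Hassan ∩ Yusuf ∩ Wyatt: 13:55–14:30, 14:40–15:20.
Windows ≥ 40 min: 14:40–15:20.
That's 1 window.

1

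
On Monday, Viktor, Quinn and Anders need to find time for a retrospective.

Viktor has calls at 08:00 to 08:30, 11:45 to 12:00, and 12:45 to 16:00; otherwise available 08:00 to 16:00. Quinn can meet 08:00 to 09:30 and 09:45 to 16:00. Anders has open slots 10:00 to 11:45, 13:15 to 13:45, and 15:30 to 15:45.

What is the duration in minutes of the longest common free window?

105 minutes

Viktor free within 08:00–16:00: 08:30–11:45, 12:00–12:45.
Viktor ∩ Quinn: 08:30–09:30, 09:45–11:45, 12:00–12:45.
Viktor ∩ Quinn ∩ Anders: 10:00–11:45.
Single common window of 105 minutes.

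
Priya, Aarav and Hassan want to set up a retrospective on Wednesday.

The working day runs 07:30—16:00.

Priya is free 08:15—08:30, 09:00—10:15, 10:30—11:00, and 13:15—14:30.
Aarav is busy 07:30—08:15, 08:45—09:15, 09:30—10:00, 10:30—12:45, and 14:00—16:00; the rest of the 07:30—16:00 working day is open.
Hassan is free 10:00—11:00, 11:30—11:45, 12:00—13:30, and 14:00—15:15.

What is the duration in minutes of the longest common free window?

15 minutes

Aarav free within 07:30–16:00: 08:15–08:45, 09:15–09:30, 10:00–10:30, 12:45–14:00.
Priya ∩ Aarav: 08:15–08:30, 09:15–09:30, 10:00–10:15, 13:15–14:00.
Priya ∩ Aarav ∩ Hassan: 10:00–10:15, 13:15–13:30.
Common window lengths: 15, 15 min; longest is 15.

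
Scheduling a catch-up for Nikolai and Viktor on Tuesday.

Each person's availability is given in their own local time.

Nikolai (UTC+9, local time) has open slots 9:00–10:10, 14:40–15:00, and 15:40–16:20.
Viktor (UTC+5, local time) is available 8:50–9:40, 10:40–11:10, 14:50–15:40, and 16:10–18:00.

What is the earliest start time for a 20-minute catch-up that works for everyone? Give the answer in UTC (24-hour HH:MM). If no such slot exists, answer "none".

05:40

Nikolai → UTC: 00:00–01:10, 05:40–06:00, 06:40–07:20.
Viktor → UTC: 03:50–04:40, 05:40–06:10, 09:50–10:40, 11:10–13:00.
Nikolai ∩ Viktor: 05:40–06:00.
Windows ≥ 20 min: 05:40–06:00.
Earliest such window starts at 05:40.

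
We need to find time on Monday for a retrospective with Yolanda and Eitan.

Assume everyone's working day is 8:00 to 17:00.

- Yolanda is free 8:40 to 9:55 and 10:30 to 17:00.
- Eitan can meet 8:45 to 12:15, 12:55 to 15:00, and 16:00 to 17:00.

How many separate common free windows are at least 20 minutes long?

4

Yolanda ∩ Eitan: 08:45–09:55, 10:30–12:15, 12:55–15:00, 16:00–17:00.
Windows ≥ 20 min: 08:45–09:55, 10:30–12:15, 12:55–15:00, 16:00–17:00.
That's 4 windows.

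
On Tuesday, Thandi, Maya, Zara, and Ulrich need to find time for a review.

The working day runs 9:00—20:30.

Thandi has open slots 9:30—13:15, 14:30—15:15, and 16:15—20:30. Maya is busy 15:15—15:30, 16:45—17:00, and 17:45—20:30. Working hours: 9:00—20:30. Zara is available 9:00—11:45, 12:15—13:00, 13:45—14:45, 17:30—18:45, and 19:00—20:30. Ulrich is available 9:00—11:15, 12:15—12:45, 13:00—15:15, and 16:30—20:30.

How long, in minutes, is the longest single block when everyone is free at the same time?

Maya free within 09:00–20:30: 09:00–15:15, 15:30–16:45, 17:00–17:45.
Thandi ∩ Maya: 09:30–13:15, 14:30–15:15, 16:15–16:45, 17:00–17:45.
Thandi ∩ Maya ∩ Zara: 09:30–11:45, 12:15–13:00, 14:30–14:45, 17:30–17:45.
Thandi ∩ Maya ∩ Zara ∩ Ulrich: 09:30–11:15, 12:15–12:45, 14:30–14:45, 17:30–17:45.
Common window lengths: 105, 30, 15, 15 min; longest is 105.

105 minutes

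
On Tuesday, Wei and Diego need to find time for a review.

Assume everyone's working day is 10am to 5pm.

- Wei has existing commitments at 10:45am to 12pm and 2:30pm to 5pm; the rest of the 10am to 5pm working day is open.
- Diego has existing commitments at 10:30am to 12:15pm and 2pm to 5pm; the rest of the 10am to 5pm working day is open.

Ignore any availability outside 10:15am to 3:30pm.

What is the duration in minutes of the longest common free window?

105 minutes

Wei free within 10:00–17:00: 10:00–10:45, 12:00–14:30.
Diego free within 10:00–17:00: 10:00–10:30, 12:15–14:00.
Wei ∩ Diego: 10:00–10:30, 12:15–14:00.
Restricted to 10:15–15:30: 10:15–10:30, 12:15–14:00.
Common window lengths: 15, 105 min; longest is 105.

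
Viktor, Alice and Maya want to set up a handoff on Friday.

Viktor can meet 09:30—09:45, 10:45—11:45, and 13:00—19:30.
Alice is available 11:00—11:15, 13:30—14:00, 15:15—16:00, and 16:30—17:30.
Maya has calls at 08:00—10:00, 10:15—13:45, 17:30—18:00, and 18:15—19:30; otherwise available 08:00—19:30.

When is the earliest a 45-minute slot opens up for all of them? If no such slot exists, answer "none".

15:15

Maya free within 08:00–19:30: 10:00–10:15, 13:45–17:30, 18:00–18:15.
Viktor ∩ Alice: 11:00–11:15, 13:30–14:00, 15:15–16:00, 16:30–17:30.
Viktor ∩ Alice ∩ Maya: 13:45–14:00, 15:15–16:00, 16:30–17:30.
Windows ≥ 45 min: 15:15–16:00, 16:30–17:30.
Earliest such window starts at 15:15.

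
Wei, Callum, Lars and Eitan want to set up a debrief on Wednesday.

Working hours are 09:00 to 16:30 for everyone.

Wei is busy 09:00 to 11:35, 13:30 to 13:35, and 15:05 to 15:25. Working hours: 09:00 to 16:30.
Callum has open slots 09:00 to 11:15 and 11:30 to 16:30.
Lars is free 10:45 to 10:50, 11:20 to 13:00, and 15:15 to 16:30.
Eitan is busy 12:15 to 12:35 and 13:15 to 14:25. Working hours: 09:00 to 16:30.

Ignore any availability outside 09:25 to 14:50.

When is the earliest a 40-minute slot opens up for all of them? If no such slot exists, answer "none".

11:35

Wei free within 09:00–16:30: 11:35–13:30, 13:35–15:05, 15:25–16:30.
Eitan free within 09:00–16:30: 09:00–12:15, 12:35–13:15, 14:25–16:30.
Wei ∩ Callum: 11:35–13:30, 13:35–15:05, 15:25–16:30.
Wei ∩ Callum ∩ Lars: 11:35–13:00, 15:25–16:30.
Wei ∩ Callum ∩ Lars ∩ Eitan: 11:35–12:15, 12:35–13:00, 15:25–16:30.
Restricted to 09:25–14:50: 11:35–12:15, 12:35–13:00.
Windows ≥ 40 min: 11:35–12:15.
Earliest such window starts at 11:35.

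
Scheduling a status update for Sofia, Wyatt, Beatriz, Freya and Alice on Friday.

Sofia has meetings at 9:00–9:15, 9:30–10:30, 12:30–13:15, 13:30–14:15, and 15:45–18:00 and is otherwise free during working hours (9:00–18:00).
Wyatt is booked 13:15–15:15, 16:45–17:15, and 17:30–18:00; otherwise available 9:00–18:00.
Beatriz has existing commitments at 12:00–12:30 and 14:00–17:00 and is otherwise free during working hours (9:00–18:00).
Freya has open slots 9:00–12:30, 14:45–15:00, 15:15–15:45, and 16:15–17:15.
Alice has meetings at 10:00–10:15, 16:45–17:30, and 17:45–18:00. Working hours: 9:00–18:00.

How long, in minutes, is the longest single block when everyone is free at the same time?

90 minutes

Sofia free within 09:00–18:00: 09:15–09:30, 10:30–12:30, 13:15–13:30, 14:15–15:45.
Wyatt free within 09:00–18:00: 09:00–13:15, 15:15–16:45, 17:15–17:30.
Beatriz free within 09:00–18:00: 09:00–12:00, 12:30–14:00, 17:00–18:00.
Alice free within 09:00–18:00: 09:00–10:00, 10:15–16:45, 17:30–17:45.
Sofia ∩ Wyatt: 09:15–09:30, 10:30–12:30, 15:15–15:45.
Sofia ∩ Wyatt ∩ Beatriz: 09:15–09:30, 10:30–12:00.
Sofia ∩ Wyatt ∩ Beatriz ∩ Freya: 09:15–09:30, 10:30–12:00.
Sofia ∩ Wyatt ∩ Beatriz ∩ Freya ∩ Alice: 09:15–09:30, 10:30–12:00.
Common window lengths: 15, 90 min; longest is 90.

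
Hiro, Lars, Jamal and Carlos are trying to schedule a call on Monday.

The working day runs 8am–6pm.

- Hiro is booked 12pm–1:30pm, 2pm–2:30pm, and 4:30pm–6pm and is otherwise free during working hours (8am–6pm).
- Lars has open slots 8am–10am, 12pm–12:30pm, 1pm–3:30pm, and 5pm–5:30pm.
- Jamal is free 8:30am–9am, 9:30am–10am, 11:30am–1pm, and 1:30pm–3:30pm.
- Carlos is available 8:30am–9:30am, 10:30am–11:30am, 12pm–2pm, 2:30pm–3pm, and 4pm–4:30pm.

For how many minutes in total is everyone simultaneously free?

Hiro free within 08:00–18:00: 08:00–12:00, 13:30–14:00, 14:30–16:30.
Hiro ∩ Lars: 08:00–10:00, 13:30–14:00, 14:30–15:30.
Hiro ∩ Lars ∩ Jamal: 08:30–09:00, 09:30–10:00, 13:30–14:00, 14:30–15:30.
Hiro ∩ Lars ∩ Jamal ∩ Carlos: 08:30–09:00, 13:30–14:00, 14:30–15:00.
Total common minutes: 30 + 30 + 30 = 90.

90 minutes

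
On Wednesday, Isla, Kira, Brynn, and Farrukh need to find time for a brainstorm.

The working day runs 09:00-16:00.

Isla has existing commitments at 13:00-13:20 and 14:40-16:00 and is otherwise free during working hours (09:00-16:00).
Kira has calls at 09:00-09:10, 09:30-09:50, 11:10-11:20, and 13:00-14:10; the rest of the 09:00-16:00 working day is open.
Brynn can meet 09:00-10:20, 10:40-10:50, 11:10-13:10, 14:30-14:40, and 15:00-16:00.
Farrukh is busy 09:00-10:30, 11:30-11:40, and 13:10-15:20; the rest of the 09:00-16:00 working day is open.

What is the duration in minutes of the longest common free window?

80 minutes

Isla free within 09:00–16:00: 09:00–13:00, 13:20–14:40.
Kira free within 09:00–16:00: 09:10–09:30, 09:50–11:10, 11:20–13:00, 14:10–16:00.
Farrukh free within 09:00–16:00: 10:30–11:30, 11:40–13:10, 15:20–16:00.
Isla ∩ Kira: 09:10–09:30, 09:50–11:10, 11:20–13:00, 14:10–14:40.
Isla ∩ Kira ∩ Brynn: 09:10–09:30, 09:50–10:20, 10:40–10:50, 11:20–13:00, 14:30–14:40.
Isla ∩ Kira ∩ Brynn ∩ Farrukh: 10:40–10:50, 11:20–11:30, 11:40–13:00.
Common window lengths: 10, 10, 80 min; longest is 80.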